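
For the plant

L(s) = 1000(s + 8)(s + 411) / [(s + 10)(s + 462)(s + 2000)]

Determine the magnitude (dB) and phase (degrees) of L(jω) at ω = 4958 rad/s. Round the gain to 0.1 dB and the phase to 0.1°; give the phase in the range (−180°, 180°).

At s = jω = j4958:
zero (s+8): 8 + j4958 → |·| = √(8²+4958²) = √24581828 ≈ 4958, ∠ = arctan(4958/8) ≈ 89.91°
zero (s+411): 411 + j4958 → |·| = √(411²+4958²) = √24750685 ≈ 4975, ∠ = arctan(4958/411) ≈ 85.26°
pole (s+10): 10 + j4958 → |·| = √(10²+4958²) = √24581864 ≈ 4958, ∠ = arctan(4958/10) ≈ 89.88°
pole (s+462): 462 + j4958 → |·| = √(462²+4958²) = √24795208 ≈ 4979.5, ∠ = arctan(4958/462) ≈ 84.68°
pole (s+2000): 2000 + j4958 → |·| = √(2000²+4958²) = √28581764 ≈ 5346.2, ∠ = arctan(4958/2000) ≈ 68.03°
|L| = 1000 · 2.4666e+07 / 1.3199e+11 ≈ 0.18688
Gain = 20 log₁₀(0.18688) ≈ -14.57 dB
∠L = 175.17° − 242.59° = -67.42°

-14.6 dB, -67.4°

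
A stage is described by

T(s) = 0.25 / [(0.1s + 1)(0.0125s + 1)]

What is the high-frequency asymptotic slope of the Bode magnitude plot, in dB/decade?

Each pole contributes −20 dB/decade at high frequency; each zero contributes +20 dB/decade.
Net: 0 zero(s) − 2 pole(s) → -40 dB/decade.

-40 dB/decade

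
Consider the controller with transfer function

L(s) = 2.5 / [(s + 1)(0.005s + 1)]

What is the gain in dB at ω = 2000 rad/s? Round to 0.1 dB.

-78.1 dB

At ω = 2000 rad/s:
pole (1 + j2000·1) = 1 + j2000 → |·| ≈ 2000, ∠ ≈ 89.97°
pole (1 + j2000·0.005) = 1 + j10 → |·| ≈ 10.05, ∠ ≈ 84.29°
|L| = 2.5 · 1 / (2000 · 10.05) ≈ 0.00012438
Gain = 20 log₁₀(0.00012438) ≈ -78.10 dB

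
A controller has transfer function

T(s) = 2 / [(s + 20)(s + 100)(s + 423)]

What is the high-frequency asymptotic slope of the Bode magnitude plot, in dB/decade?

Each pole contributes −20 dB/decade at high frequency; each zero contributes +20 dB/decade.
Net: 0 zero(s) − 3 pole(s) → -60 dB/decade.

-60 dB/decade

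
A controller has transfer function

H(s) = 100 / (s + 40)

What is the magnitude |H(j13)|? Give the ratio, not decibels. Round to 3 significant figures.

2.38

Substitute s = j13:
Numerator: 100 = 100 + j0
Denominator: (j13) + 40 = 40 + j13
|N| = √(100² + 0²) ≈ 100, ∠N ≈ 0.00°
|D| = √(40² + 13²) ≈ 42.059, ∠D ≈ 18.00°
|H| = 100 / 42.059 ≈ 2.3776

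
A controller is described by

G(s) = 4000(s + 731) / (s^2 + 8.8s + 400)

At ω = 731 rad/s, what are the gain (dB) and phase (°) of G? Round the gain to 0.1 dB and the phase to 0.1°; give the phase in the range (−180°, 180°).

At s = jω = j731:
zero (s+731): 731 + j731 → |·| = √(731²+731²) = √1068722 ≈ 1033.8, ∠ = arctan(731/731) ≈ 45.00°
quadratic: (j731)² + 8.8·j731 + 400 = -533961 + j6432.8 → |·| ≈ 5.34e+05, ∠ ≈ 179.31°
|G| = 4000 · 1033.8 / 5.34e+05 ≈ 7.7438
Gain = 20 log₁₀(7.7438) ≈ 17.78 dB
∠G = 45.00° − 179.31° = -134.31°

17.8 dB, -134.3°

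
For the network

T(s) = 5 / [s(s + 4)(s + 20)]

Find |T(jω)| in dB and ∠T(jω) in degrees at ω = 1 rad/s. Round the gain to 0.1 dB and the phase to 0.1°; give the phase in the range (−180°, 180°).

At s = jω = j1:
pole (s+4): 4 + j1 → |·| = √(4²+1²) = √17 ≈ 4.1231, ∠ = arctan(1/4) ≈ 14.04°
pole (s+20): 20 + j1 → |·| = √(20²+1²) = √401 ≈ 20.025, ∠ = arctan(1/20) ≈ 2.86°
pole at origin: |s| = 1, ∠ = 90.00° (in denominator)
|T| = 5 / 82.565 ≈ 0.060558
Gain = 20 log₁₀(0.060558) ≈ -24.36 dB
∠T = 0.00° − 106.90° = -106.90°

-24.4 dB, -106.9°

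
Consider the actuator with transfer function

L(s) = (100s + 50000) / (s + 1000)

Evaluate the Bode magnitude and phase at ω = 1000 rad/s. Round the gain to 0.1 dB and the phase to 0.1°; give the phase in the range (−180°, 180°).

38.0 dB, 18.4°

Substitute s = j1000:
Numerator: 100(j1000) + 50000 = 50000 + j100000
Denominator: (j1000) + 1000 = 1000 + j1000
|N| = √(50000² + 100000²) ≈ 1.118e+05, ∠N ≈ 63.43°
|D| = √(1000² + 1000²) ≈ 1414.2, ∠D ≈ 45.00°
|L| = 1.118e+05 / 1414.2 ≈ 79.055
Gain = 20 log₁₀(79.055) ≈ 37.96 dB
∠L = 63.43° − 45.00° = 18.43°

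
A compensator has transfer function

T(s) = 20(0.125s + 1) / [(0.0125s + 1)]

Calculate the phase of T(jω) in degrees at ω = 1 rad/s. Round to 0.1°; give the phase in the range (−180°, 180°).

At ω = 1 rad/s:
zero (1 + j1·0.125) = 1 + j0.125 → |·| ≈ 1.0078, ∠ ≈ 7.13°
pole (1 + j1·0.0125) = 1 + j0.0125 → |·| ≈ 1.0001, ∠ ≈ 0.72°
∠T = (7.13°) − (0.72°) = 6.41°

6.4°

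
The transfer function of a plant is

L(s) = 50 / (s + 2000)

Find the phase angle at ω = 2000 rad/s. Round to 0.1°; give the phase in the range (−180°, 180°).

-45.0°

Substitute s = j2000:
Numerator: 50 = 50 + j0
Denominator: (j2000) + 2000 = 2000 + j2000
|N| = √(50² + 0²) ≈ 50, ∠N ≈ 0.00°
|D| = √(2000² + 2000²) ≈ 2828.4, ∠D ≈ 45.00°
∠L = 0.00° − 45.00° = -45.00°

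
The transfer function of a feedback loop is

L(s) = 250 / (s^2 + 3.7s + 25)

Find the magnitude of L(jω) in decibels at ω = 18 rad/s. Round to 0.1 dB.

At s = jω = j18:
quadratic: (j18)² + 3.7·j18 + 25 = -299 + j66.6 → |·| ≈ 306.33, ∠ ≈ 167.44°
|L| = 250 / 306.33 ≈ 0.81611
Gain = 20 log₁₀(0.81611) ≈ -1.77 dB

-1.8 dB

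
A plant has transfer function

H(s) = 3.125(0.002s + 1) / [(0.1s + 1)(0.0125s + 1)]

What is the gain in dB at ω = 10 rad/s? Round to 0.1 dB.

At ω = 10 rad/s:
zero (1 + j10·0.002) = 1 + j0.02 → |·| ≈ 1.0002, ∠ ≈ 1.15°
pole (1 + j10·0.1) = 1 + j1 → |·| ≈ 1.4142, ∠ ≈ 45.00°
pole (1 + j10·0.0125) = 1 + j0.125 → |·| ≈ 1.0078, ∠ ≈ 7.13°
|H| = 3.125 · 1.0002 / (1.4142 · 1.0078) ≈ 2.1931
Gain = 20 log₁₀(2.1931) ≈ 6.82 dB

6.8 dB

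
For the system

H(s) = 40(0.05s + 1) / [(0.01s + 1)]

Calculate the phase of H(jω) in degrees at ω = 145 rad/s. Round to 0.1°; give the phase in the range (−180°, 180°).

At ω = 145 rad/s:
zero (1 + j145·0.05) = 1 + j7.25 → |·| ≈ 7.3186, ∠ ≈ 82.15°
pole (1 + j145·0.01) = 1 + j1.45 → |·| ≈ 1.7614, ∠ ≈ 55.41°
∠H = (82.15°) − (55.41°) = 26.74°

26.7°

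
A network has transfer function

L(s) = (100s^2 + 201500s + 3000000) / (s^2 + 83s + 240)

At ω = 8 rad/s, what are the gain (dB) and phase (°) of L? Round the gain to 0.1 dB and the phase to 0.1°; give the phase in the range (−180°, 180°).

73.9 dB, -46.9°

Substitute s = j8:
Numerator: 100(j8)^2 + 201500(j8) + 3000000 = 2993600 + j1612000
Denominator: (j8)^2 + 83(j8) + 240 = 176 + j664
|N| = √(2993600² + 1612000²) ≈ 3.4e+06, ∠N ≈ 28.30°
|D| = √(176² + 664²) ≈ 686.93, ∠D ≈ 75.15°
|L| = 3.4e+06 / 686.93 ≈ 4949.6
Gain = 20 log₁₀(4949.6) ≈ 73.89 dB
∠L = 28.30° − 75.15° = -46.85°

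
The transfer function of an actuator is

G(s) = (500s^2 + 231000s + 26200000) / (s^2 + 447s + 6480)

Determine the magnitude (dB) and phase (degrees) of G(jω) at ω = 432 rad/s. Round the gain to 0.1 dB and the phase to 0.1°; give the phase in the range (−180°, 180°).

53.2 dB, -9.1°

Substitute s = j432:
Numerator: 500(j432)^2 + 231000(j432) + 26200000 = -67112000 + j99792000
Denominator: (j432)^2 + 447(j432) + 6480 = -180144 + j193104
|N| = √(67112000² + 99792000²) ≈ 1.2026e+08, ∠N ≈ 123.92°
|D| = √(180144² + 193104²) ≈ 2.6409e+05, ∠D ≈ 133.01°
|G| = 1.2026e+08 / 2.6409e+05 ≈ 455.38
Gain = 20 log₁₀(455.38) ≈ 53.17 dB
∠G = 123.92° − 133.01° = -9.09°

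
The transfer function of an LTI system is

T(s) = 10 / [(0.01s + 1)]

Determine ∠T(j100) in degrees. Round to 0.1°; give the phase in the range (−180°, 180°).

-45.0°

At ω = 100 rad/s:
pole (1 + j100·0.01) = 1 + j1 → |·| ≈ 1.4142, ∠ ≈ 45.00°
∠T = (0°) − (45.00°) = -45.00°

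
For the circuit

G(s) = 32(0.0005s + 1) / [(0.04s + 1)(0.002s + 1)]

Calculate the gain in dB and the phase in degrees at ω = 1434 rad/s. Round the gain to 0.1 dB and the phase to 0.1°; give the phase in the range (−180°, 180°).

-12.9 dB, -124.1°

At ω = 1434 rad/s:
zero (1 + j1434·0.0005) = 1 + j0.717 → |·| ≈ 1.2305, ∠ ≈ 35.64°
pole (1 + j1434·0.04) = 1 + j57.36 → |·| ≈ 57.369, ∠ ≈ 89.00°
pole (1 + j1434·0.002) = 1 + j2.868 → |·| ≈ 3.0373, ∠ ≈ 70.78°
|G| = 32 · 1.2305 / (57.369 · 3.0373) ≈ 0.22598
Gain = 20 log₁₀(0.22598) ≈ -12.92 dB
∠G = (35.64°) − (89.00° + 70.78°) = -124.14°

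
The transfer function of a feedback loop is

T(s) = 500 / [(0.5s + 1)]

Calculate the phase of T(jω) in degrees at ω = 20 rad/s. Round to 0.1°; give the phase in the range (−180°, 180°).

At ω = 20 rad/s:
pole (1 + j20·0.5) = 1 + j10 → |·| ≈ 10.05, ∠ ≈ 84.29°
∠T = (0°) − (84.29°) = -84.29°

-84.3°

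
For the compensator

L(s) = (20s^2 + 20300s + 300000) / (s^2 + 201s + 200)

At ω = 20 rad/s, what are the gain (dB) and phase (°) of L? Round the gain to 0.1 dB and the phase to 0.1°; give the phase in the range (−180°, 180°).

41.9 dB, -38.6°

Substitute s = j20:
Numerator: 20(j20)^2 + 20300(j20) + 300000 = 292000 + j406000
Denominator: (j20)^2 + 201(j20) + 200 = -200 + j4020
|N| = √(292000² + 406000²) ≈ 5.001e+05, ∠N ≈ 54.28°
|D| = √(200² + 4020²) ≈ 4025, ∠D ≈ 92.85°
|L| = 5.001e+05 / 4025 ≈ 124.25
Gain = 20 log₁₀(124.25) ≈ 41.89 dB
∠L = 54.28° − 92.85° = -38.57°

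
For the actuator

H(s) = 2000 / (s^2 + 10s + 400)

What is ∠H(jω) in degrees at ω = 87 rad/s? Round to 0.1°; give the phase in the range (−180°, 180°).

-173.1°

At s = jω = j87:
quadratic: (j87)² + 10·j87 + 400 = -7169 + j870 → |·| ≈ 7221.6, ∠ ≈ 173.08°
∠H = 0.00° − 173.08° = -173.08°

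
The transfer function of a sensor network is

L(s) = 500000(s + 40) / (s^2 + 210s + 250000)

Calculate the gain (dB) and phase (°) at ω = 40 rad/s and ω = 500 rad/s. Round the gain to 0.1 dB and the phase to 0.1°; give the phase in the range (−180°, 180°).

ω = 40: 41.1 dB, 43.1°; ω = 500: 67.6 dB, -4.6°

At s = jω = j40:
zero (s+40): 40 + j40 → |·| = √(40²+40²) = √3200 ≈ 56.569, ∠ = arctan(40/40) ≈ 45.00°
quadratic: (j40)² + 210·j40 + 250000 = 248400 + j8400 → |·| ≈ 2.4854e+05, ∠ ≈ 1.94°
|L| = 500000 · 56.569 / 2.4854e+05 ≈ 113.8
Gain = 20 log₁₀(113.8) ≈ 41.12 dB
∠L = 45.00° − 1.94° = 43.06°

At s = jω = j500:
zero (s+40): 40 + j500 → |·| = √(40²+500²) = √251600 ≈ 501.6, ∠ = arctan(500/40) ≈ 85.43°
quadratic: (j500)² + 210·j500 + 250000 = 0 + j105000 → |·| ≈ 1.05e+05, ∠ ≈ 90.00°
|L| = 500000 · 501.6 / 1.05e+05 ≈ 2388.6
Gain = 20 log₁₀(2388.6) ≈ 67.56 dB
∠L = 85.43° − 90.00° = -4.57°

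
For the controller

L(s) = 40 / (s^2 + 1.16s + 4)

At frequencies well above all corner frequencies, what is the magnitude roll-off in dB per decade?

Each pole contributes −20 dB/decade at high frequency; each zero contributes +20 dB/decade.
Net: 0 zero(s) − 2 pole(s) → -40 dB/decade.

-40 dB/decade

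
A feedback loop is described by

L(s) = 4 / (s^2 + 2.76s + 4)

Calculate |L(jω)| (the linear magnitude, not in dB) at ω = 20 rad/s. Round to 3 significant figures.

At s = jω = j20:
quadratic: (j20)² + 2.76·j20 + 4 = -396 + j55.2 → |·| ≈ 399.83, ∠ ≈ 172.06°
|L| = 4 / 399.83 ≈ 0.010004

0.0100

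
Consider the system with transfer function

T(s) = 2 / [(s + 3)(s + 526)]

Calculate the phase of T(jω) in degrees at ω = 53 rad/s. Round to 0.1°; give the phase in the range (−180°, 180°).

At s = jω = j53:
pole (s+3): 3 + j53 → |·| = √(3²+53²) = √2818 ≈ 53.085, ∠ = arctan(53/3) ≈ 86.76°
pole (s+526): 526 + j53 → |·| = √(526²+53²) = √279485 ≈ 528.66, ∠ = arctan(53/526) ≈ 5.75°
∠T = 0.00° − 92.51° = -92.51°

-92.5°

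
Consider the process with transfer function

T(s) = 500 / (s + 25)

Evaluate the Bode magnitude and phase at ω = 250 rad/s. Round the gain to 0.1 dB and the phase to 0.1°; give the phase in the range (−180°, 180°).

6.0 dB, -84.3°

Substitute s = j250:
Numerator: 500 = 500 + j0
Denominator: (j250) + 25 = 25 + j250
|N| = √(500² + 0²) ≈ 500, ∠N ≈ 0.00°
|D| = √(25² + 250²) ≈ 251.25, ∠D ≈ 84.29°
|T| = 500 / 251.25 ≈ 1.99
Gain = 20 log₁₀(1.99) ≈ 5.98 dB
∠T = 0.00° − 84.29° = -84.29°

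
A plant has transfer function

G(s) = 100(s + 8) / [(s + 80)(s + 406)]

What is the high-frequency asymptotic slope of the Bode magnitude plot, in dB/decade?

Each pole contributes −20 dB/decade at high frequency; each zero contributes +20 dB/decade.
Net: 1 zero(s) − 2 pole(s) → -20 dB/decade.

-20 dB/decade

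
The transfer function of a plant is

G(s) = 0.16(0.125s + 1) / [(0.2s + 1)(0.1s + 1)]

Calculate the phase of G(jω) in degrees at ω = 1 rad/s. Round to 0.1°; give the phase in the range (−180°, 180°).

At ω = 1 rad/s:
zero (1 + j1·0.125) = 1 + j0.125 → |·| ≈ 1.0078, ∠ ≈ 7.13°
pole (1 + j1·0.2) = 1 + j0.2 → |·| ≈ 1.0198, ∠ ≈ 11.31°
pole (1 + j1·0.1) = 1 + j0.1 → |·| ≈ 1.005, ∠ ≈ 5.71°
∠G = (7.13°) − (11.31° + 5.71°) = -9.89°

-9.9°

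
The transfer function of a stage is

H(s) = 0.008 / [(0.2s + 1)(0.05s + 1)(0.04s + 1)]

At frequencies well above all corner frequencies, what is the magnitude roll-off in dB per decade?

Each pole contributes −20 dB/decade at high frequency; each zero contributes +20 dB/decade.
Net: 0 zero(s) − 3 pole(s) → -60 dB/decade.

-60 dB/decade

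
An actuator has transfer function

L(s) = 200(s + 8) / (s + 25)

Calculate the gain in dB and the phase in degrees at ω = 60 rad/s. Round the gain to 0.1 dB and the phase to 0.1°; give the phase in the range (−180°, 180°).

At s = jω = j60:
zero (s+8): 8 + j60 → |·| = √(8²+60²) = √3664 ≈ 60.531, ∠ = arctan(60/8) ≈ 82.41°
pole (s+25): 25 + j60 → |·| = √(25²+60²) = √4225 ≈ 65, ∠ = arctan(60/25) ≈ 67.38°
|L| = 200 · 60.531 / 65 ≈ 186.25
Gain = 20 log₁₀(186.25) ≈ 45.40 dB
∠L = 82.41° − 67.38° = 15.03°

45.4 dB, 15.0°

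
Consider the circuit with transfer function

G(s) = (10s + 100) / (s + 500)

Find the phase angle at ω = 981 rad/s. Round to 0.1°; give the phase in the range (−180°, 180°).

Substitute s = j981:
Numerator: 10(j981) + 100 = 100 + j9810
Denominator: (j981) + 500 = 500 + j981
|N| = √(100² + 9810²) ≈ 9810.5, ∠N ≈ 89.42°
|D| = √(500² + 981²) ≈ 1101.1, ∠D ≈ 62.99°
∠G = 89.42° − 62.99° = 26.43°

26.4°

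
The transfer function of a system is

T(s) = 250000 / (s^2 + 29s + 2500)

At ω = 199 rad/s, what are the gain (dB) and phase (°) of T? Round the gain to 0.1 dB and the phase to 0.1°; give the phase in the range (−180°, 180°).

At s = jω = j199:
quadratic: (j199)² + 29·j199 + 2500 = -37101 + j5771 → |·| ≈ 37547, ∠ ≈ 171.16°
|T| = 250000 / 37547 ≈ 6.6583
Gain = 20 log₁₀(6.6583) ≈ 16.47 dB
∠T = 0.00° − 171.16° = -171.16°

16.5 dB, -171.2°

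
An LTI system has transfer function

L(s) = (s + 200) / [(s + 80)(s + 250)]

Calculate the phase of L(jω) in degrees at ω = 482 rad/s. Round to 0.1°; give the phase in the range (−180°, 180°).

At s = jω = j482:
zero (s+200): 200 + j482 → |·| = √(200²+482²) = √272324 ≈ 521.85, ∠ = arctan(482/200) ≈ 67.46°
pole (s+80): 80 + j482 → |·| = √(80²+482²) = √238724 ≈ 488.59, ∠ = arctan(482/80) ≈ 80.58°
pole (s+250): 250 + j482 → |·| = √(250²+482²) = √294824 ≈ 542.98, ∠ = arctan(482/250) ≈ 62.59°
∠L = 67.46° − 143.17° = -75.71°

-75.7°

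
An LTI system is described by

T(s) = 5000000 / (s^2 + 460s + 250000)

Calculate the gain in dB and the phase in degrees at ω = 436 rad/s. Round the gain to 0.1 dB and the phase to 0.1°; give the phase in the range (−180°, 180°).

At s = jω = j436:
quadratic: (j436)² + 460·j436 + 250000 = 59904 + j200560 → |·| ≈ 2.0932e+05, ∠ ≈ 73.37°
|T| = 5000000 / 2.0932e+05 ≈ 23.887
Gain = 20 log₁₀(23.887) ≈ 27.56 dB
∠T = 0.00° − 73.37° = -73.37°

27.6 dB, -73.4°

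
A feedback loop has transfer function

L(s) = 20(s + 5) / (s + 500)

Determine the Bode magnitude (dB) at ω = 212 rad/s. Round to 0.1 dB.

17.9 dB

At s = jω = j212:
zero (s+5): 5 + j212 → |·| = √(5²+212²) = √44969 ≈ 212.06, ∠ = arctan(212/5) ≈ 88.65°
pole (s+500): 500 + j212 → |·| = √(500²+212²) = √294944 ≈ 543.09, ∠ = arctan(212/500) ≈ 22.98°
|L| = 20 · 212.06 / 543.09 ≈ 7.8094
Gain = 20 log₁₀(7.8094) ≈ 17.85 dB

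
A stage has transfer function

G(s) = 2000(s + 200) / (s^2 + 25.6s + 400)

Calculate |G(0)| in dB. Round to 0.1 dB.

G(0) = 2000·200 / 400 = 1000
20 log₁₀(1000) ≈ 60.00 dB

60.0 dB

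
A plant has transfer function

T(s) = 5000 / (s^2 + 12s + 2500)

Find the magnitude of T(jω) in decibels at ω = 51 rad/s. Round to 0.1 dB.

18.1 dB

At s = jω = j51:
quadratic: (j51)² + 12·j51 + 2500 = -101 + j612 → |·| ≈ 620.28, ∠ ≈ 99.37°
|T| = 5000 / 620.28 ≈ 8.0609
Gain = 20 log₁₀(8.0609) ≈ 18.13 dB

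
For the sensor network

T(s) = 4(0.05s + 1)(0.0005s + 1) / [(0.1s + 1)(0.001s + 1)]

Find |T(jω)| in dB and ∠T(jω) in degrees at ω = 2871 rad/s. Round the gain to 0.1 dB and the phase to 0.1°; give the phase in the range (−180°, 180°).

1.2 dB, -15.9°

At ω = 2871 rad/s:
zero (1 + j2871·0.05) = 1 + j143.55 → |·| ≈ 143.55, ∠ ≈ 89.60°
zero (1 + j2871·0.0005) = 1 + j1.4355 → |·| ≈ 1.7495, ∠ ≈ 55.14°
pole (1 + j2871·0.1) = 1 + j287.1 → |·| ≈ 287.1, ∠ ≈ 89.80°
pole (1 + j2871·0.001) = 1 + j2.871 → |·| ≈ 3.0402, ∠ ≈ 70.80°
|T| = 4 · 143.55 · 1.7495 / (287.1 · 3.0402) ≈ 1.1509
Gain = 20 log₁₀(1.1509) ≈ 1.22 dB
∠T = (89.60° + 55.14°) − (89.80° + 70.80°) = -15.86°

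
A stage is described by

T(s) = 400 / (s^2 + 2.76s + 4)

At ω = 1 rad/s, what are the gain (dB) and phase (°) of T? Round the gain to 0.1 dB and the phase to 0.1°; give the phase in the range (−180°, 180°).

39.8 dB, -42.6°

At s = jω = j1:
quadratic: (j1)² + 2.76·j1 + 4 = 3 + j2.76 → |·| ≈ 4.0765, ∠ ≈ 42.61°
|T| = 400 / 4.0765 ≈ 98.123
Gain = 20 log₁₀(98.123) ≈ 39.84 dB
∠T = 0.00° − 42.61° = -42.61°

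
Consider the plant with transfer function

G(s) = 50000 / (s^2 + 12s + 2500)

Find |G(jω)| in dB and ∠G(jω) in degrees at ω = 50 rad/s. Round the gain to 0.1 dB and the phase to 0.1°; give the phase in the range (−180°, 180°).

At s = jω = j50:
quadratic: (j50)² + 12·j50 + 2500 = 0 + j600 → |·| ≈ 600, ∠ ≈ 90.00°
|G| = 50000 / 600 ≈ 83.333
Gain = 20 log₁₀(83.333) ≈ 38.42 dB
∠G = 0.00° − 90.00° = -90.00°

38.4 dB, -90.0°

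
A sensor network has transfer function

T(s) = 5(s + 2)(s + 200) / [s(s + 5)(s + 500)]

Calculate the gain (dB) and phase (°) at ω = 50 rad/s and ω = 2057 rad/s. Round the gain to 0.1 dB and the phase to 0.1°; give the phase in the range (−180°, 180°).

At s = jω = j50:
zero (s+2): 2 + j50 → |·| = √(2²+50²) = √2504 ≈ 50.04, ∠ = arctan(50/2) ≈ 87.71°
zero (s+200): 200 + j50 → |·| = √(200²+50²) = √42500 ≈ 206.16, ∠ = arctan(50/200) ≈ 14.04°
pole (s+5): 5 + j50 → |·| = √(5²+50²) = √2525 ≈ 50.249, ∠ = arctan(50/5) ≈ 84.29°
pole (s+500): 500 + j50 → |·| = √(500²+50²) = √252500 ≈ 502.49, ∠ = arctan(50/500) ≈ 5.71°
pole at origin: |s| = 50, ∠ = 90.00° (in denominator)
|T| = 5 · 10316 / 1.2625e+06 ≈ 0.040855
Gain = 20 log₁₀(0.040855) ≈ -27.78 dB
∠T = 101.75° − 180.00° = -78.25°

At s = jω = j2057:
zero (s+2): 2 + j2057 → |·| = √(2²+2057²) = √4231253 ≈ 2057, ∠ = arctan(2057/2) ≈ 89.94°
zero (s+200): 200 + j2057 → |·| = √(200²+2057²) = √4271249 ≈ 2066.7, ∠ = arctan(2057/200) ≈ 84.45°
pole (s+5): 5 + j2057 → |·| = √(5²+2057²) = √4231274 ≈ 2057, ∠ = arctan(2057/5) ≈ 89.86°
pole (s+500): 500 + j2057 → |·| = √(500²+2057²) = √4481249 ≈ 2116.9, ∠ = arctan(2057/500) ≈ 76.34°
pole at origin: |s| = 2057, ∠ = 90.00° (in denominator)
|T| = 5 · 4.2512e+06 / 8.9571e+09 ≈ 0.0023731
Gain = 20 log₁₀(0.0023731) ≈ -52.49 dB
∠T = 174.39° − 256.20° = -81.81°

ω = 50: -27.8 dB, -78.3°; ω = 2057: -52.5 dB, -81.8°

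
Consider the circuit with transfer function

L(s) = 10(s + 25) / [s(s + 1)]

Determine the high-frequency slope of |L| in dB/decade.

Each pole contributes −20 dB/decade at high frequency; each zero contributes +20 dB/decade.
Net: 1 zero(s) − 2 pole(s) → -20 dB/decade.

-20 dB/decade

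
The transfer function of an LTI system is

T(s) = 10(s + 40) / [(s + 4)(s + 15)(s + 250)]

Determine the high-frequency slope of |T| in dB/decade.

Each pole contributes −20 dB/decade at high frequency; each zero contributes +20 dB/decade.
Net: 1 zero(s) − 3 pole(s) → -40 dB/decade.

-40 dB/decade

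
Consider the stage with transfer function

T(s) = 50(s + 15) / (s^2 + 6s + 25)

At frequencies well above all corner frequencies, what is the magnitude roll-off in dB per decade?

Each pole contributes −20 dB/decade at high frequency; each zero contributes +20 dB/decade.
Net: 1 zero(s) − 2 pole(s) → -20 dB/decade.

-20 dB/decade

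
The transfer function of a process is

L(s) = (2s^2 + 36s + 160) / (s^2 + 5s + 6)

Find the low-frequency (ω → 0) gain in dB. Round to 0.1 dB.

28.5 dB

L(0) = 160 / 6 ≈ 26.667
20 log₁₀(26.667) ≈ 28.52 dB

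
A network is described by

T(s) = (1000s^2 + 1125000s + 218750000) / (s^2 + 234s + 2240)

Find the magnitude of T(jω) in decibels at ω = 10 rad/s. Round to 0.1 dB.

Substitute s = j10:
Numerator: 1000(j10)^2 + 1125000(j10) + 218750000 = 218650000 + j11250000
Denominator: (j10)^2 + 234(j10) + 2240 = 2140 + j2340
|N| = √(218650000² + 11250000²) ≈ 2.1894e+08, ∠N ≈ 2.95°
|D| = √(2140² + 2340²) ≈ 3171, ∠D ≈ 47.56°
|T| = 2.1894e+08 / 3171 ≈ 69044
Gain = 20 log₁₀(69044) ≈ 96.78 dB

96.8 dB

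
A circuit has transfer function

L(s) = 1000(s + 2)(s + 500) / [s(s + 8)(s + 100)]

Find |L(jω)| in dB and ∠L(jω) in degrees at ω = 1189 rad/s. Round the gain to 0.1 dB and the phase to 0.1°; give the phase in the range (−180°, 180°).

At s = jω = j1189:
zero (s+2): 2 + j1189 → |·| = √(2²+1189²) = √1413725 ≈ 1189, ∠ = arctan(1189/2) ≈ 89.90°
zero (s+500): 500 + j1189 → |·| = √(500²+1189²) = √1663721 ≈ 1289.9, ∠ = arctan(1189/500) ≈ 67.19°
pole (s+8): 8 + j1189 → |·| = √(8²+1189²) = √1413785 ≈ 1189, ∠ = arctan(1189/8) ≈ 89.61°
pole (s+100): 100 + j1189 → |·| = √(100²+1189²) = √1423721 ≈ 1193.2, ∠ = arctan(1189/100) ≈ 85.19°
pole at origin: |s| = 1189, ∠ = 90.00° (in denominator)
|L| = 1000 · 1.5337e+06 / 1.6869e+09 ≈ 0.90918
Gain = 20 log₁₀(0.90918) ≈ -0.83 dB
∠L = 157.09° − 264.80° = -107.71°

-0.8 dB, -107.7°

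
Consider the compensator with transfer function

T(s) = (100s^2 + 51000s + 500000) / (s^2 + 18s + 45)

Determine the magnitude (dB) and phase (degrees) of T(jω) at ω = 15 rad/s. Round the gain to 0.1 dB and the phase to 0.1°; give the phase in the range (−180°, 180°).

Substitute s = j15:
Numerator: 100(j15)^2 + 51000(j15) + 500000 = 477500 + j765000
Denominator: (j15)^2 + 18(j15) + 45 = -180 + j270
|N| = √(477500² + 765000²) ≈ 9.0179e+05, ∠N ≈ 58.03°
|D| = √(180² + 270²) ≈ 324.5, ∠D ≈ 123.69°
|T| = 9.0179e+05 / 324.5 ≈ 2779
Gain = 20 log₁₀(2779) ≈ 68.88 dB
∠T = 58.03° − 123.69° = -65.66°

68.9 dB, -65.7°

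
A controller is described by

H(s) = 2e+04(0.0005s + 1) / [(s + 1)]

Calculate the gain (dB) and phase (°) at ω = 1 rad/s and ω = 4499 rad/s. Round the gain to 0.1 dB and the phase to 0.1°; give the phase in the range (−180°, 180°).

ω = 1: 83.0 dB, -45.0°; ω = 4499: 20.8 dB, -24.0°

At ω = 1 rad/s:
zero (1 + j1·0.0005) = 1 + j0.0005 → |·| ≈ 1, ∠ ≈ 0.03°
pole (1 + j1·1) = 1 + j1 → |·| ≈ 1.4142, ∠ ≈ 45.00°
|H| = 2e+04 · 1 / (1.4142) ≈ 14142
Gain = 20 log₁₀(14142) ≈ 83.01 dB
∠H = (0.03°) − (45.00°) = -44.97°

At ω = 4499 rad/s:
zero (1 + j4499·0.0005) = 1 + j2.2495 → |·| ≈ 2.4618, ∠ ≈ 66.03°
pole (1 + j4499·1) = 1 + j4499 → |·| ≈ 4499, ∠ ≈ 89.99°
|H| = 2e+04 · 2.4618 / (4499) ≈ 10.944
Gain = 20 log₁₀(10.944) ≈ 20.78 dB
∠H = (66.03°) − (89.99°) = -23.96°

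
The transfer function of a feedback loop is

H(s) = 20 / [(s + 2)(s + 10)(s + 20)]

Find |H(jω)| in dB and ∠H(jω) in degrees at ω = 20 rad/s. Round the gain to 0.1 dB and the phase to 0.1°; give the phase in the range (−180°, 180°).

-56.1 dB, 167.3°

At s = jω = j20:
pole (s+2): 2 + j20 → |·| = √(2²+20²) = √404 ≈ 20.1, ∠ = arctan(20/2) ≈ 84.29°
pole (s+10): 10 + j20 → |·| = √(10²+20²) = √500 ≈ 22.361, ∠ = arctan(20/10) ≈ 63.43°
pole (s+20): 20 + j20 → |·| = √(20²+20²) = √800 ≈ 28.284, ∠ = arctan(20/20) ≈ 45.00°
|H| = 20 / 12712 ≈ 0.0015733
Gain = 20 log₁₀(0.0015733) ≈ -56.06 dB
∠H = 0.00° − 192.72° = -192.72° ≡ 167.28° (principal value)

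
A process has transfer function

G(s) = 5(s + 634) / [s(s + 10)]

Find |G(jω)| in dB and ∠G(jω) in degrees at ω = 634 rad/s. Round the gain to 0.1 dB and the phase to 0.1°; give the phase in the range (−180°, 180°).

-39.1 dB, -134.1°

At s = jω = j634:
zero (s+634): 634 + j634 → |·| = √(634²+634²) = √803912 ≈ 896.61, ∠ = arctan(634/634) ≈ 45.00°
pole (s+10): 10 + j634 → |·| = √(10²+634²) = √402056 ≈ 634.08, ∠ = arctan(634/10) ≈ 89.10°
pole at origin: |s| = 634, ∠ = 90.00° (in denominator)
|G| = 5 · 896.61 / 4.0201e+05 ≈ 0.011152
Gain = 20 log₁₀(0.011152) ≈ -39.05 dB
∠G = 45.00° − 179.10° = -134.10°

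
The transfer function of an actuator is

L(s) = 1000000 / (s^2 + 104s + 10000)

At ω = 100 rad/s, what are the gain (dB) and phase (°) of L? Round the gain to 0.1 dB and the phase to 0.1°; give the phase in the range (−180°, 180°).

At s = jω = j100:
quadratic: (j100)² + 104·j100 + 10000 = 0 + j10400 → |·| ≈ 10400, ∠ ≈ 90.00°
|L| = 1000000 / 10400 ≈ 96.154
Gain = 20 log₁₀(96.154) ≈ 39.66 dB
∠L = 0.00° − 90.00° = -90.00°

39.7 dB, -90.0°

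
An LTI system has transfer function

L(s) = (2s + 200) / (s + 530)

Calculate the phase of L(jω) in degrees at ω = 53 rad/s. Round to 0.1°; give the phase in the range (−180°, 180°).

22.2°

Substitute s = j53:
Numerator: 2(j53) + 200 = 200 + j106
Denominator: (j53) + 530 = 530 + j53
|N| = √(200² + 106²) ≈ 226.35, ∠N ≈ 27.92°
|D| = √(530² + 53²) ≈ 532.64, ∠D ≈ 5.71°
∠L = 27.92° − 5.71° = 22.21°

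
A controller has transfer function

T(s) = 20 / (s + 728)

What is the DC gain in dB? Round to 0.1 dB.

T(0) = 20 / (728) ≈ 0.027473
20 log₁₀(0.027473) ≈ -31.22 dB

-31.2 dB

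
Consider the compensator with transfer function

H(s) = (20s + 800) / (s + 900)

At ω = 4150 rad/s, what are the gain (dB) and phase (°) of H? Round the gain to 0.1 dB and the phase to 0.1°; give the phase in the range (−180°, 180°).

Substitute s = j4150:
Numerator: 20(j4150) + 800 = 800 + j83000
Denominator: (j4150) + 900 = 900 + j4150
|N| = √(800² + 83000²) ≈ 83004, ∠N ≈ 89.45°
|D| = √(900² + 4150²) ≈ 4246.5, ∠D ≈ 77.76°
|H| = 83004 / 4246.5 ≈ 19.546
Gain = 20 log₁₀(19.546) ≈ 25.82 dB
∠H = 89.45° − 77.76° = 11.69°

25.8 dB, 11.7°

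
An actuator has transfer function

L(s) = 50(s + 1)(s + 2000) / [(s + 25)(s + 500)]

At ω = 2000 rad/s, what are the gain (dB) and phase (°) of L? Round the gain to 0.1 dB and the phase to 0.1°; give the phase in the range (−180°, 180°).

36.7 dB, -30.3°

At s = jω = j2000:
zero (s+1): 1 + j2000 → |·| = √(1²+2000²) = √4000001 ≈ 2000, ∠ = arctan(2000/1) ≈ 89.97°
zero (s+2000): 2000 + j2000 → |·| = √(2000²+2000²) = √8000000 ≈ 2828.4, ∠ = arctan(2000/2000) ≈ 45.00°
pole (s+25): 25 + j2000 → |·| = √(25²+2000²) = √4000625 ≈ 2000.2, ∠ = arctan(2000/25) ≈ 89.28°
pole (s+500): 500 + j2000 → |·| = √(500²+2000²) = √4250000 ≈ 2061.6, ∠ = arctan(2000/500) ≈ 75.96°
|L| = 50 · 5.6568e+06 / 4.1236e+06 ≈ 68.591
Gain = 20 log₁₀(68.591) ≈ 36.73 dB
∠L = 134.97° − 165.24° = -30.27°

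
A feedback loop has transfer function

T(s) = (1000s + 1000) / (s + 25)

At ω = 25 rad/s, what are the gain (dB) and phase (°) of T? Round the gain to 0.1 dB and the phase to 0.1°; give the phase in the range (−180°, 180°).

Substitute s = j25:
Numerator: 1000(j25) + 1000 = 1000 + j25000
Denominator: (j25) + 25 = 25 + j25
|N| = √(1000² + 25000²) ≈ 25020, ∠N ≈ 87.71°
|D| = √(25² + 25²) ≈ 35.355, ∠D ≈ 45.00°
|T| = 25020 / 35.355 ≈ 707.68
Gain = 20 log₁₀(707.68) ≈ 57.00 dB
∠T = 87.71° − 45.00° = 42.71°

57.0 dB, 42.7°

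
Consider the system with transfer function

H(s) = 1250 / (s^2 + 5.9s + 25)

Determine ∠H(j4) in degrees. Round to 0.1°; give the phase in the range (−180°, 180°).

At s = jω = j4:
quadratic: (j4)² + 5.9·j4 + 25 = 9 + j23.6 → |·| ≈ 25.258, ∠ ≈ 69.13°
∠H = 0.00° − 69.13° = -69.13°

-69.1°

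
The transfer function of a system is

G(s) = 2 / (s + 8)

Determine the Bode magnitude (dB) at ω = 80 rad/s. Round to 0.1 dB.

-32.1 dB

Substitute s = j80:
Numerator: 2 = 2 + j0
Denominator: (j80) + 8 = 8 + j80
|N| = √(2² + 0²) ≈ 2, ∠N ≈ 0.00°
|D| = √(8² + 80²) ≈ 80.399, ∠D ≈ 84.29°
|G| = 2 / 80.399 ≈ 0.024876
Gain = 20 log₁₀(0.024876) ≈ -32.08 dB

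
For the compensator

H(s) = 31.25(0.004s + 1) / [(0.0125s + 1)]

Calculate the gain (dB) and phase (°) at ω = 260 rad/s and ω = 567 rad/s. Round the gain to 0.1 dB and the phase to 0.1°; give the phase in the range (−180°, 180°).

At ω = 260 rad/s:
zero (1 + j260·0.004) = 1 + j1.04 → |·| ≈ 1.4428, ∠ ≈ 46.12°
pole (1 + j260·0.0125) = 1 + j3.25 → |·| ≈ 3.4004, ∠ ≈ 72.90°
|H| = 31.25 · 1.4428 / (3.4004) ≈ 13.259
Gain = 20 log₁₀(13.259) ≈ 22.45 dB
∠H = (46.12°) − (72.90°) = -26.78°

At ω = 567 rad/s:
zero (1 + j567·0.004) = 1 + j2.268 → |·| ≈ 2.4787, ∠ ≈ 66.21°
pole (1 + j567·0.0125) = 1 + j7.0875 → |·| ≈ 7.1577, ∠ ≈ 81.97°
|H| = 31.25 · 2.4787 / (7.1577) ≈ 10.822
Gain = 20 log₁₀(10.822) ≈ 20.69 dB
∠H = (66.21°) − (81.97°) = -15.76°

ω = 260: 22.5 dB, -26.8°; ω = 567: 20.7 dB, -15.8°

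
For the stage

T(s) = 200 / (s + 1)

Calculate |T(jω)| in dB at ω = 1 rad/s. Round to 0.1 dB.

43.0 dB

Substitute s = j1:
Numerator: 200 = 200 + j0
Denominator: (j1) + 1 = 1 + j1
|N| = √(200² + 0²) ≈ 200, ∠N ≈ 0.00°
|D| = √(1² + 1²) ≈ 1.4142, ∠D ≈ 45.00°
|T| = 200 / 1.4142 ≈ 141.42
Gain = 20 log₁₀(141.42) ≈ 43.01 dB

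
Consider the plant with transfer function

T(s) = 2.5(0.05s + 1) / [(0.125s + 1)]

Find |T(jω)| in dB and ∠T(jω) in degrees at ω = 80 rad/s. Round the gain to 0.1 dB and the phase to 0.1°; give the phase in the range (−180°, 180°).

0.2 dB, -8.3°

At ω = 80 rad/s:
zero (1 + j80·0.05) = 1 + j4 → |·| ≈ 4.1231, ∠ ≈ 75.96°
pole (1 + j80·0.125) = 1 + j10 → |·| ≈ 10.05, ∠ ≈ 84.29°
|T| = 2.5 · 4.1231 / (10.05) ≈ 1.0256
Gain = 20 log₁₀(1.0256) ≈ 0.22 dB
∠T = (75.96°) − (84.29°) = -8.33°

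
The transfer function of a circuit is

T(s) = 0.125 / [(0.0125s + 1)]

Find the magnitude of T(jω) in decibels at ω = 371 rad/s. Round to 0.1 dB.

-31.6 dB

At ω = 371 rad/s:
pole (1 + j371·0.0125) = 1 + j4.6375 → |·| ≈ 4.7441, ∠ ≈ 77.83°
|T| = 0.125 · 1 / (4.7441) ≈ 0.026349
Gain = 20 log₁₀(0.026349) ≈ -31.58 dB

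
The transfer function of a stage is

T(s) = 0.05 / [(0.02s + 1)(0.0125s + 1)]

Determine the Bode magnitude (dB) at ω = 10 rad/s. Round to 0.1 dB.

At ω = 10 rad/s:
pole (1 + j10·0.02) = 1 + j0.2 → |·| ≈ 1.0198, ∠ ≈ 11.31°
pole (1 + j10·0.0125) = 1 + j0.125 → |·| ≈ 1.0078, ∠ ≈ 7.13°
|T| = 0.05 · 1 / (1.0198 · 1.0078) ≈ 0.04865
Gain = 20 log₁₀(0.04865) ≈ -26.26 dB

-26.3 dB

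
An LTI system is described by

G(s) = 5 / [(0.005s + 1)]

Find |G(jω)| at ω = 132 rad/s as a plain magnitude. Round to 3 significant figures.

At ω = 132 rad/s:
pole (1 + j132·0.005) = 1 + j0.66 → |·| ≈ 1.1982, ∠ ≈ 33.42°
|G| = 5 · 1 / (1.1982) ≈ 4.1729

4.17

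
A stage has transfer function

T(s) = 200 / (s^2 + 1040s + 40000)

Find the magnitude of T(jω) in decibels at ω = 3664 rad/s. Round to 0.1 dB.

Substitute s = j3664:
Numerator: 200 = 200 + j0
Denominator: (j3664)^2 + 1040(j3664) + 40000 = -13384896 + j3810560
|N| = √(200² + 0²) ≈ 200, ∠N ≈ 0.00°
|D| = √(13384896² + 3810560²) ≈ 1.3917e+07, ∠D ≈ 164.11°
|T| = 200 / 1.3917e+07 ≈ 1.4371e-05
Gain = 20 log₁₀(1.4371e-05) ≈ -96.85 dB

-96.9 dB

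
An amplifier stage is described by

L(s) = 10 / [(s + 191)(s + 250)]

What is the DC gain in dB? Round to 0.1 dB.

-73.6 dB

L(0) = 10 / (191·250) ≈ 0.00020942
20 log₁₀(0.00020942) ≈ -73.58 dB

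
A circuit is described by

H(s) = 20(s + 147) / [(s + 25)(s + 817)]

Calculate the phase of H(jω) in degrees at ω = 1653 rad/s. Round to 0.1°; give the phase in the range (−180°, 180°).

-67.9°

At s = jω = j1653:
zero (s+147): 147 + j1653 → |·| = √(147²+1653²) = √2754018 ≈ 1659.5, ∠ = arctan(1653/147) ≈ 84.92°
pole (s+25): 25 + j1653 → |·| = √(25²+1653²) = √2733034 ≈ 1653.2, ∠ = arctan(1653/25) ≈ 89.13°
pole (s+817): 817 + j1653 → |·| = √(817²+1653²) = √3399898 ≈ 1843.9, ∠ = arctan(1653/817) ≈ 63.70°
∠H = 84.92° − 152.83° = -67.91°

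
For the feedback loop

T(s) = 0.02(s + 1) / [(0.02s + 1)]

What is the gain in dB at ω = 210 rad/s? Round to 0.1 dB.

At ω = 210 rad/s:
zero (1 + j210·1) = 1 + j210 → |·| ≈ 210, ∠ ≈ 89.73°
pole (1 + j210·0.02) = 1 + j4.2 → |·| ≈ 4.3174, ∠ ≈ 76.61°
|T| = 0.02 · 210 / (4.3174) ≈ 0.97281
Gain = 20 log₁₀(0.97281) ≈ -0.24 dB

-0.2 dB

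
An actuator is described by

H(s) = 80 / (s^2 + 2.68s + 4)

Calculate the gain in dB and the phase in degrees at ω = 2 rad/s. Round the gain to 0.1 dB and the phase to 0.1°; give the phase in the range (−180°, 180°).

23.5 dB, -90.0°

At s = jω = j2:
quadratic: (j2)² + 2.68·j2 + 4 = 0 + j5.36 → |·| ≈ 5.36, ∠ ≈ 90.00°
|H| = 80 / 5.36 ≈ 14.925
Gain = 20 log₁₀(14.925) ≈ 23.48 dB
∠H = 0.00° − 90.00° = -90.00°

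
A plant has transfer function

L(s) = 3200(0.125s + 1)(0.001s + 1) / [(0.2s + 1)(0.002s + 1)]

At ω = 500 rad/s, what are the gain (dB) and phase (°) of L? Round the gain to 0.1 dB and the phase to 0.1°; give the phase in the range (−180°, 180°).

64.0 dB, -18.8°

At ω = 500 rad/s:
zero (1 + j500·0.125) = 1 + j62.5 → |·| ≈ 62.508, ∠ ≈ 89.08°
zero (1 + j500·0.001) = 1 + j0.5 → |·| ≈ 1.118, ∠ ≈ 26.57°
pole (1 + j500·0.2) = 1 + j100 → |·| ≈ 100, ∠ ≈ 89.43°
pole (1 + j500·0.002) = 1 + j1 → |·| ≈ 1.4142, ∠ ≈ 45.00°
|L| = 3200 · 62.508 · 1.118 / (100 · 1.4142) ≈ 1581.3
Gain = 20 log₁₀(1581.3) ≈ 63.98 dB
∠L = (89.08° + 26.57°) − (89.43° + 45.00°) = -18.78°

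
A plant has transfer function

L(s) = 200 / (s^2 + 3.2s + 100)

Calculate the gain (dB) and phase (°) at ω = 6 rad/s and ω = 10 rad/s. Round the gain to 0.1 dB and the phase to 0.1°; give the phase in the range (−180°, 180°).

At s = jω = j6:
quadratic: (j6)² + 3.2·j6 + 100 = 64 + j19.2 → |·| ≈ 66.818, ∠ ≈ 16.70°
|L| = 200 / 66.818 ≈ 2.9932
Gain = 20 log₁₀(2.9932) ≈ 9.52 dB
∠L = 0.00° − 16.70° = -16.70°

At s = jω = j10:
quadratic: (j10)² + 3.2·j10 + 100 = 0 + j32 → |·| ≈ 32, ∠ ≈ 90.00°
|L| = 200 / 32 ≈ 6.25
Gain = 20 log₁₀(6.25) ≈ 15.92 dB
∠L = 0.00° − 90.00° = -90.00°

ω = 6: 9.5 dB, -16.7°; ω = 10: 15.9 dB, -90.0°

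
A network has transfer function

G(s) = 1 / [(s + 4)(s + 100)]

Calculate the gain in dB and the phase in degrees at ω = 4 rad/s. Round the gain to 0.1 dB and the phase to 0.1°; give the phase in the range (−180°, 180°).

At s = jω = j4:
pole (s+4): 4 + j4 → |·| = √(4²+4²) = √32 ≈ 5.6569, ∠ = arctan(4/4) ≈ 45.00°
pole (s+100): 100 + j4 → |·| = √(100²+4²) = √10016 ≈ 100.08, ∠ = arctan(4/100) ≈ 2.29°
|G| = 1 / 566.14 ≈ 0.0017663
Gain = 20 log₁₀(0.0017663) ≈ -55.06 dB
∠G = 0.00° − 47.29° = -47.29°

-55.1 dB, -47.3°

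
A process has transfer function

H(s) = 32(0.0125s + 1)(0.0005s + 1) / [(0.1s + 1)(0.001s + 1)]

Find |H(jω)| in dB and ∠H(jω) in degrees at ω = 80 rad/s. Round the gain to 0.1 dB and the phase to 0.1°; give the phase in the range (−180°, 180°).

15.0 dB, -40.2°

At ω = 80 rad/s:
zero (1 + j80·0.0125) = 1 + j1 → |·| ≈ 1.4142, ∠ ≈ 45.00°
zero (1 + j80·0.0005) = 1 + j0.04 → |·| ≈ 1.0008, ∠ ≈ 2.29°
pole (1 + j80·0.1) = 1 + j8 → |·| ≈ 8.0623, ∠ ≈ 82.87°
pole (1 + j80·0.001) = 1 + j0.08 → |·| ≈ 1.0032, ∠ ≈ 4.57°
|H| = 32 · 1.4142 · 1.0008 / (8.0623 · 1.0032) ≈ 5.5997
Gain = 20 log₁₀(5.5997) ≈ 14.96 dB
∠H = (45.00° + 2.29°) − (82.87° + 4.57°) = -40.15°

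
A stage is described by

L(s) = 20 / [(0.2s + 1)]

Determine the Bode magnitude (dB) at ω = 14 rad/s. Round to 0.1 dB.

16.6 dB

At ω = 14 rad/s:
pole (1 + j14·0.2) = 1 + j2.8 → |·| ≈ 2.9732, ∠ ≈ 70.35°
|L| = 20 · 1 / (2.9732) ≈ 6.7268
Gain = 20 log₁₀(6.7268) ≈ 16.56 dB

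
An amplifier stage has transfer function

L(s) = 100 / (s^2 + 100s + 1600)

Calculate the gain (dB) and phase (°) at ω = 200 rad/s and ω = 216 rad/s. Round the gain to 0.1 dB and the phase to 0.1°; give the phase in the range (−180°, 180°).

ω = 200: -52.7 dB, -152.5°; ω = 216: -54.0 dB, -154.4°

Substitute s = j200:
Numerator: 100 = 100 + j0
Denominator: (j200)^2 + 100(j200) + 1600 = -38400 + j20000
|N| = √(100² + 0²) ≈ 100, ∠N ≈ 0.00°
|D| = √(38400² + 20000²) ≈ 43296, ∠D ≈ 152.49°
|L| = 100 / 43296 ≈ 0.0023097
Gain = 20 log₁₀(0.0023097) ≈ -52.73 dB
∠L = 0.00° − 152.49° = -152.49°

Substitute s = j216:
Numerator: 100 = 100 + j0
Denominator: (j216)^2 + 100(j216) + 1600 = -45056 + j21600
|N| = √(100² + 0²) ≈ 100, ∠N ≈ 0.00°
|D| = √(45056² + 21600²) ≈ 49966, ∠D ≈ 154.39°
|L| = 100 / 49966 ≈ 0.0020014
Gain = 20 log₁₀(0.0020014) ≈ -53.97 dB
∠L = 0.00° − 154.39° = -154.39°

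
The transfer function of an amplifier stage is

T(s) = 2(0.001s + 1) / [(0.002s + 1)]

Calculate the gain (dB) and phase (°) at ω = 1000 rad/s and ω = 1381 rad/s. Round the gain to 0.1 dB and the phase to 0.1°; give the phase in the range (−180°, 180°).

ω = 1000: 2.0 dB, -18.4°; ω = 1381: 1.3 dB, -16.0°

At ω = 1000 rad/s:
zero (1 + j1000·0.001) = 1 + j1 → |·| ≈ 1.4142, ∠ ≈ 45.00°
pole (1 + j1000·0.002) = 1 + j2 → |·| ≈ 2.2361, ∠ ≈ 63.43°
|T| = 2 · 1.4142 / (2.2361) ≈ 1.2649
Gain = 20 log₁₀(1.2649) ≈ 2.04 dB
∠T = (45.00°) − (63.43°) = -18.43°

At ω = 1381 rad/s:
zero (1 + j1381·0.001) = 1 + j1.381 → |·| ≈ 1.705, ∠ ≈ 54.09°
pole (1 + j1381·0.002) = 1 + j2.762 → |·| ≈ 2.9375, ∠ ≈ 70.10°
|T| = 2 · 1.705 / (2.9375) ≈ 1.1609
Gain = 20 log₁₀(1.1609) ≈ 1.30 dB
∠T = (54.09°) − (70.10°) = -16.01°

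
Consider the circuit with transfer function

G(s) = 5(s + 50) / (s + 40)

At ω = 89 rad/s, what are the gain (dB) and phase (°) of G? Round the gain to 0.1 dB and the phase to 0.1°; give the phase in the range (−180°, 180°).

14.4 dB, -5.1°

At s = jω = j89:
zero (s+50): 50 + j89 → |·| = √(50²+89²) = √10421 ≈ 102.08, ∠ = arctan(89/50) ≈ 60.67°
pole (s+40): 40 + j89 → |·| = √(40²+89²) = √9521 ≈ 97.576, ∠ = arctan(89/40) ≈ 65.80°
|G| = 5 · 102.08 / 97.576 ≈ 5.2308
Gain = 20 log₁₀(5.2308) ≈ 14.37 dB
∠G = 60.67° − 65.80° = -5.13°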